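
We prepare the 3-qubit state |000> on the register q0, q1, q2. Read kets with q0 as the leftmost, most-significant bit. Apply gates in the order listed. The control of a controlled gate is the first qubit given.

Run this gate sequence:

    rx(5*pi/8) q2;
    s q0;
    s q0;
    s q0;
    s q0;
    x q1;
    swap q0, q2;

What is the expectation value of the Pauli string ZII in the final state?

The observable ZII averages to -sqrt(2 - sqrt(2))/2.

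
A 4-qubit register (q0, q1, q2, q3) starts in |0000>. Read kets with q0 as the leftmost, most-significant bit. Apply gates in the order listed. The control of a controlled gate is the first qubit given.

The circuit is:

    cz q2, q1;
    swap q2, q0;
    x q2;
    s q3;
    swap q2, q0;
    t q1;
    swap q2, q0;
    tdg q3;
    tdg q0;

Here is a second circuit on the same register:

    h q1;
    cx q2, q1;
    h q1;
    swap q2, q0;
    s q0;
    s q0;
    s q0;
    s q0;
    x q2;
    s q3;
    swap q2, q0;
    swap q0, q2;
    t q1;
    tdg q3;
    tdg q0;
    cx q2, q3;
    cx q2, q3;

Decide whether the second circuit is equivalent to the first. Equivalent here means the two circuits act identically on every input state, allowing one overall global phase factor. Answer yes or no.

Yes, they are equivalent — the unitaries differ by at most a global phase.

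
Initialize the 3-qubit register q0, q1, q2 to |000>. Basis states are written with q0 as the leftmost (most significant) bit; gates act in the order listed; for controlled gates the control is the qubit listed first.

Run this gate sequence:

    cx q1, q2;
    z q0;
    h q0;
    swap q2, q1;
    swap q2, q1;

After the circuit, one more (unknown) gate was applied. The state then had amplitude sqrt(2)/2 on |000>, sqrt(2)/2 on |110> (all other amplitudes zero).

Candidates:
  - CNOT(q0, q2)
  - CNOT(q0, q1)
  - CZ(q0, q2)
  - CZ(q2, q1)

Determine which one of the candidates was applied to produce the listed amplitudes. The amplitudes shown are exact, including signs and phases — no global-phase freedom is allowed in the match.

It was CNOT(q0, q1) that produced the state shown. Key observation: the block from step 4 through step 5 cancels to the identity and can be dropped.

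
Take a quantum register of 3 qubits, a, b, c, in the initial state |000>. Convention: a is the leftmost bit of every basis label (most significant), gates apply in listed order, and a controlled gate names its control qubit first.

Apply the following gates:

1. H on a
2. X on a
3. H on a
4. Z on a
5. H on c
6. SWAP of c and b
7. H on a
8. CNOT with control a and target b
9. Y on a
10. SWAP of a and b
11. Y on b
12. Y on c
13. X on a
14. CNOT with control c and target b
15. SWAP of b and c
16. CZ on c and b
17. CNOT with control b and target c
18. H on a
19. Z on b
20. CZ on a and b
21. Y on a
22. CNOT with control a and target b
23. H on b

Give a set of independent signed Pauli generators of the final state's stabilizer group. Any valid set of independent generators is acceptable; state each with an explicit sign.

One valid set of independent stabilizer generators is +IXI, -IIX, -ZII (any independent generating set of the same group is equally correct). Key observation: the block from step 1 through step 4 cancels to the identity and can be dropped.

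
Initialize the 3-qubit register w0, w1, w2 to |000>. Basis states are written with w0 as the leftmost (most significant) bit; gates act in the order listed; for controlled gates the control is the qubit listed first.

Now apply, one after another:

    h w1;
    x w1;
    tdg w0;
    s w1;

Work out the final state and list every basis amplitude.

The final amplitudes are sqrt(2)/2 on |000>, sqrt(2)*I/2 on |010>, and 0 on every other basis state.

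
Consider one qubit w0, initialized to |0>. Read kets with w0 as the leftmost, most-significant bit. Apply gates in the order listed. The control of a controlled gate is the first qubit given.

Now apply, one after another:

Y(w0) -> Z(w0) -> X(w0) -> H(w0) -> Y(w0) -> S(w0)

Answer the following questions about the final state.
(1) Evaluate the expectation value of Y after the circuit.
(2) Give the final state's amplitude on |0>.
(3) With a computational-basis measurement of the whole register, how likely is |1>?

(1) In the final state, Y has expectation -1.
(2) The amplitude on |0> is -sqrt(2)/2.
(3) A full measurement returns |1> with probability 1/2.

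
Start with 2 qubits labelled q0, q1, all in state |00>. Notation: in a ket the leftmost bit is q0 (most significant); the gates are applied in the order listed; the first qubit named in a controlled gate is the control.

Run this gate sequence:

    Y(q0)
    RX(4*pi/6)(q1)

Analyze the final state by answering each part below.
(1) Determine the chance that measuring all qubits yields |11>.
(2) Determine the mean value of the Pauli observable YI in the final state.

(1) Outcome |11> occurs with probability 3/4.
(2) The expectation value of YI is 0.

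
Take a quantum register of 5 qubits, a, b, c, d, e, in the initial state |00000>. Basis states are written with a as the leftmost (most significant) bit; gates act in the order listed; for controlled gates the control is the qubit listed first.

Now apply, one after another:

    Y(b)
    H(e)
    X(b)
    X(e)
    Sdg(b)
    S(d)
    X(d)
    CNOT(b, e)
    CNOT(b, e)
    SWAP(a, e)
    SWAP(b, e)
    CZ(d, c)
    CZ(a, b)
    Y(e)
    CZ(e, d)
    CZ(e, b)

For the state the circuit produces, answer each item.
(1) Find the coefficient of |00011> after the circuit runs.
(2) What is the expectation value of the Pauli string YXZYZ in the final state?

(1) The final state's coefficient on |00011> equals sqrt(2)/2. Key observation: steps 8-9 multiply out to the identity, so the circuit reduces to the remaining gates.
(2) In the final state, YXZYZ has expectation 0.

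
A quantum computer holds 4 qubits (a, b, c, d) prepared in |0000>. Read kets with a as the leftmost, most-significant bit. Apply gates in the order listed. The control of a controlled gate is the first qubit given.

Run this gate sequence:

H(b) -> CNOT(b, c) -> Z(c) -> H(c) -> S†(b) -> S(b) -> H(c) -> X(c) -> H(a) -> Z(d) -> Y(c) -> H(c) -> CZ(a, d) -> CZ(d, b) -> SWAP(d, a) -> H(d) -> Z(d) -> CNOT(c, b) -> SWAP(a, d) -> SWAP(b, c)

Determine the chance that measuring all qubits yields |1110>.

A full measurement returns |1110> with probability 0. Key observation: gates 4-7 undo each other exactly, leaving only the rest of the circuit to track.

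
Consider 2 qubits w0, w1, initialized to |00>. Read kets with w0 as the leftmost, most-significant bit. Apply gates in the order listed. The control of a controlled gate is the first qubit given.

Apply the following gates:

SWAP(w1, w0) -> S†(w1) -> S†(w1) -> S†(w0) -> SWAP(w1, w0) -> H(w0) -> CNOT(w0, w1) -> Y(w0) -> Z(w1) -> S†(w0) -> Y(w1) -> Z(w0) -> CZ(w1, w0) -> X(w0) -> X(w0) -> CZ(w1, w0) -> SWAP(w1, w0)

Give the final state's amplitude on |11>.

The amplitude on |11> is -sqrt(2)*I/2.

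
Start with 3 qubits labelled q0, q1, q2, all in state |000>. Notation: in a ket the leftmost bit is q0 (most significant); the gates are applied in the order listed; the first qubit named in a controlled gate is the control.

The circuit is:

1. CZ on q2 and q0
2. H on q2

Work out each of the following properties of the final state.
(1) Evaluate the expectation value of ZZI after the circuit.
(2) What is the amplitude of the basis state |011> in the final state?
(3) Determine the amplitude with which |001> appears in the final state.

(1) In the final state, ZZI has expectation 1.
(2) The amplitude on |011> is 0.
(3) |001> carries amplitude sqrt(2)/2 in the final state.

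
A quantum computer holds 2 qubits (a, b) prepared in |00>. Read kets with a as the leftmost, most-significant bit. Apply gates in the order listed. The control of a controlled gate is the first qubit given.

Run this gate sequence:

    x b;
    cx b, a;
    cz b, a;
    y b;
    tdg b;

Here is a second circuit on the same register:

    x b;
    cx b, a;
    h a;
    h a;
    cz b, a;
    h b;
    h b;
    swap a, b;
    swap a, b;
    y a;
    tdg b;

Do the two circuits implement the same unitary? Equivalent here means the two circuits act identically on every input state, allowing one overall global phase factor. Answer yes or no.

No: there is an input state on which the two circuits produce genuinely different outputs (not merely differing by a phase).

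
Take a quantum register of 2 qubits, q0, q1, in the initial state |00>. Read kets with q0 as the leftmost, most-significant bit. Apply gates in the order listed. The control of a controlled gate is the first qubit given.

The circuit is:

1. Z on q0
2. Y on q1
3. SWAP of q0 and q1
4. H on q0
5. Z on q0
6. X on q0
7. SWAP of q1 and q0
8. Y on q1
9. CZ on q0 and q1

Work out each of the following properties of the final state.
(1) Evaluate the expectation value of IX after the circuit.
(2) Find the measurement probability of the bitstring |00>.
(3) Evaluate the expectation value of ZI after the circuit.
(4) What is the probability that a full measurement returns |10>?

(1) The expectation value of IX is -1.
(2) A full measurement returns |00> with probability 1/2.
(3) In the final state, ZI has expectation 1.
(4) A full measurement returns |10> with probability 0.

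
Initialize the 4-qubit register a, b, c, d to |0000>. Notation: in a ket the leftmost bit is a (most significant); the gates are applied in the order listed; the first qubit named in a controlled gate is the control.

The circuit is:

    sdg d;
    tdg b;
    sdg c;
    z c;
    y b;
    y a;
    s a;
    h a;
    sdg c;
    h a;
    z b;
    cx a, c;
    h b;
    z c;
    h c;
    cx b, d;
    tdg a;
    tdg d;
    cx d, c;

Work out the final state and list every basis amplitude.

After the circuit, the state carries amplitude -exp(I*pi/4)/2 on |1000>, exp(I*pi/4)/2 on |1010>, -1/2 on |1101>, 1/2 on |1111>, and 0 on every other basis state.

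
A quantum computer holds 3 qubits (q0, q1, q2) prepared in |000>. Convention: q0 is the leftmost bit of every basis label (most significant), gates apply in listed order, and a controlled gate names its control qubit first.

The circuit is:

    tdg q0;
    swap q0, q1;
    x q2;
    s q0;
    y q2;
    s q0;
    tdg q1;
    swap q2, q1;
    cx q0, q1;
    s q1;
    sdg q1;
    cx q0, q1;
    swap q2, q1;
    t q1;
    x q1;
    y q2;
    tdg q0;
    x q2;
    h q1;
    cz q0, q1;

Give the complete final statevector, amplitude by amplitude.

After the circuit, the state carries amplitude sqrt(2)/2 on |000>, -sqrt(2)/2 on |010>, and 0 on every other basis state. Key observation: gates 7-14 undo each other exactly, leaving only the rest of the circuit to track.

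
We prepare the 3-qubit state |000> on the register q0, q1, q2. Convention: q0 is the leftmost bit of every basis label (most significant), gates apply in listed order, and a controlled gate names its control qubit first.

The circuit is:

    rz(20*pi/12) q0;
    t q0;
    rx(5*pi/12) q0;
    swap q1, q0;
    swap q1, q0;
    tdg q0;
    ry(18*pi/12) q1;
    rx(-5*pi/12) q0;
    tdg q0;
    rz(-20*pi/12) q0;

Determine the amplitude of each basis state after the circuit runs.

The resulting statevector has amplitude (-sqrt(3) + 1 + 2*sqrt(2) + (-1 + sqrt(3) + 2*sqrt(2))*exp(I*pi/4))*exp(3*I*pi/4)/8 on |000>, 0 on |001>, (-2*sqrt(2) - 1 + sqrt(3) - (-1 + sqrt(3) + 2*sqrt(2))*exp(I*pi/4))*exp(3*I*pi/4)/8 on |010>, 0 on |011>, (-sqrt(3)*I - I + (1 + sqrt(3))*exp(3*I*pi/4))*exp(5*I*pi/6)/8 on |100>, 0 on |101>, (-(1 + sqrt(3))*exp(3*I*pi/4) + I + sqrt(3)*I)*exp(5*I*pi/6)/8 on |110>, 0 on |111>.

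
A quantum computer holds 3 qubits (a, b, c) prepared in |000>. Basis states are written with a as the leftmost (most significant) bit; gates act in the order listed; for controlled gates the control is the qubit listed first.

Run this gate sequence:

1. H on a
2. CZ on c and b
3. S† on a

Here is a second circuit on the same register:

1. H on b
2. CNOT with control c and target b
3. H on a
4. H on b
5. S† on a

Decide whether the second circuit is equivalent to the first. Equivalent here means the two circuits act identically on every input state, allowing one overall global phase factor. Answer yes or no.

Yes: on every input state the two circuits agree up to one overall phase factor.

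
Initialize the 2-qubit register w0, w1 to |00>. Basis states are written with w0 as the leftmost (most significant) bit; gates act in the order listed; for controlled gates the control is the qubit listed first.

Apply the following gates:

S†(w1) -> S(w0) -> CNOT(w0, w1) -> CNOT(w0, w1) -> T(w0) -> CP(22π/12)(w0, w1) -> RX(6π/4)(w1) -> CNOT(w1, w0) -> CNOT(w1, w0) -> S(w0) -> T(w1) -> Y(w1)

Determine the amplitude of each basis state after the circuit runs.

After the circuit, the state carries amplitude -sqrt(2)*exp(I*pi/4)/2 on |00>, -sqrt(2)*I/2 on |01>, 0 on |10>, 0 on |11>. Key observation: steps 3-4 multiply out to the identity, so the circuit reduces to the remaining gates.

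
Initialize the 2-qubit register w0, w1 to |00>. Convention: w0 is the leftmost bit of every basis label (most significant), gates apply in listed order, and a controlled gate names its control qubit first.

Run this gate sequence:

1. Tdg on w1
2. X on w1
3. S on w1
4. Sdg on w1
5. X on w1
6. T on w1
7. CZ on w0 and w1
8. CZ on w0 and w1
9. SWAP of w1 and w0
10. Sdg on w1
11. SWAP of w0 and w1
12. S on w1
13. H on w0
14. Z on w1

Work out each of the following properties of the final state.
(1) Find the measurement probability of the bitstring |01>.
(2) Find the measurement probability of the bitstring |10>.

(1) The probability of measuring |01> is 0. Key observation: gates 1-6 undo each other exactly, leaving only the rest of the circuit to track.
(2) Outcome |10> occurs with probability 1/2.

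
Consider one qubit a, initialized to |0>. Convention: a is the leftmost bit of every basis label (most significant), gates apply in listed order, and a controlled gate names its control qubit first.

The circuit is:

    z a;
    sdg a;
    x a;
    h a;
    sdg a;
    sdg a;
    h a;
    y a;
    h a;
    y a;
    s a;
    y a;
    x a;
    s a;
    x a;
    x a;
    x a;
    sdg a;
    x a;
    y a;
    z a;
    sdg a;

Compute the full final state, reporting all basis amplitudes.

The final amplitudes are -sqrt(2)/2 on |0>, sqrt(2)/2 on |1>.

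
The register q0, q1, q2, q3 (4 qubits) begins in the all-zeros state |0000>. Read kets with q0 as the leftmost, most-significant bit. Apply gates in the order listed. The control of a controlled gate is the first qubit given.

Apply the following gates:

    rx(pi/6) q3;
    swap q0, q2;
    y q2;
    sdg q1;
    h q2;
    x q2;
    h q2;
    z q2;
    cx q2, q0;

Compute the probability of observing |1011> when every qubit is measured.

A full measurement returns |1011> with probability 1/2 - sqrt(3)/4. Key observation: steps 5-8 multiply out to the identity, so the circuit reduces to the remaining gates.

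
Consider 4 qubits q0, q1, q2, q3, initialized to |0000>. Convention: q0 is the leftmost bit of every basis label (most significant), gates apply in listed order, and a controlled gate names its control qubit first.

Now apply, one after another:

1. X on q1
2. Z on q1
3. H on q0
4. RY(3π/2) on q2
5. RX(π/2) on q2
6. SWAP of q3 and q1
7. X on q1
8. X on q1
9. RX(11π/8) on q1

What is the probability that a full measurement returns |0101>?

A full measurement returns |0101> with probability sqrt(2 - sqrt(2))/16 + 1/8.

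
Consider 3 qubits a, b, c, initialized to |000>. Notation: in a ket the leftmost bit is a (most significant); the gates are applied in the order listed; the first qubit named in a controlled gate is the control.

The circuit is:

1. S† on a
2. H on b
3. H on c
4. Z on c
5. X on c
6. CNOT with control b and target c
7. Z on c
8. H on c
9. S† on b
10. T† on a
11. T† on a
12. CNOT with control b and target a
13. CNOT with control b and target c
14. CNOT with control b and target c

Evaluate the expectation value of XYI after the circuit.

The expectation value of XYI is 1. Key observation: gates 13-14 undo each other exactly, leaving only the rest of the circuit to track.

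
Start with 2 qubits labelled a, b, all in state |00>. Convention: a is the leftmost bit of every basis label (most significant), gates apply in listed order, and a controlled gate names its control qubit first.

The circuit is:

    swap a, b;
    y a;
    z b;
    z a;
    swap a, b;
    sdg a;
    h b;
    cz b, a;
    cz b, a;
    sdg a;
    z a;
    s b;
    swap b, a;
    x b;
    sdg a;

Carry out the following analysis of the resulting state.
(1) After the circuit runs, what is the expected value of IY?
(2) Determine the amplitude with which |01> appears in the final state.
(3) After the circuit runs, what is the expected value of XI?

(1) The expectation value of IY is 0. Key observation: steps 8-9 multiply out to the identity, so the circuit reduces to the remaining gates.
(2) The final state's coefficient on |01> equals -sqrt(2)*I/2.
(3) The expectation value of XI is -1.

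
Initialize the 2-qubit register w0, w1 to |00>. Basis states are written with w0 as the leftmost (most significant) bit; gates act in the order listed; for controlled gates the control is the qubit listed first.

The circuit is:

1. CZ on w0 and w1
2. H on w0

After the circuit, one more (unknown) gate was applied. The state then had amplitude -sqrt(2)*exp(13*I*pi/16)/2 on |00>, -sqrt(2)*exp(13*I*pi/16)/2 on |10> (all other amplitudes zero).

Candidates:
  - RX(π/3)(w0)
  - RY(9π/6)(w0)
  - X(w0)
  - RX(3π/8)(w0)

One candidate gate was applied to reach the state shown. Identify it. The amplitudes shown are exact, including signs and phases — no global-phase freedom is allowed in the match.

The unique candidate consistent with the amplitudes is RX(3π/8)(w0).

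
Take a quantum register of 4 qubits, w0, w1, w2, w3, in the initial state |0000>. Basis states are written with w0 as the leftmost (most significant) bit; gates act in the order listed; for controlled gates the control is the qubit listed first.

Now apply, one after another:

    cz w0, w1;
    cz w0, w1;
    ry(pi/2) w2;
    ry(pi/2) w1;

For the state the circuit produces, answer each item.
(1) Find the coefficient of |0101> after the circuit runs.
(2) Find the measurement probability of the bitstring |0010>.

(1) The final state's coefficient on |0101> equals 0. Key observation: gates 1-2 undo each other exactly, leaving only the rest of the circuit to track.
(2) The probability of measuring |0010> is 1/4.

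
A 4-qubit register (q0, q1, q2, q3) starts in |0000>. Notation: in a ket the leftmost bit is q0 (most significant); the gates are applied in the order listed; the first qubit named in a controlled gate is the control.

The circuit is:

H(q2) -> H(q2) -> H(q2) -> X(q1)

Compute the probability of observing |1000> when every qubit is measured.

A full measurement returns |1000> with probability 0. Key observation: steps 1-2 multiply out to the identity, so the circuit reduces to the remaining gates.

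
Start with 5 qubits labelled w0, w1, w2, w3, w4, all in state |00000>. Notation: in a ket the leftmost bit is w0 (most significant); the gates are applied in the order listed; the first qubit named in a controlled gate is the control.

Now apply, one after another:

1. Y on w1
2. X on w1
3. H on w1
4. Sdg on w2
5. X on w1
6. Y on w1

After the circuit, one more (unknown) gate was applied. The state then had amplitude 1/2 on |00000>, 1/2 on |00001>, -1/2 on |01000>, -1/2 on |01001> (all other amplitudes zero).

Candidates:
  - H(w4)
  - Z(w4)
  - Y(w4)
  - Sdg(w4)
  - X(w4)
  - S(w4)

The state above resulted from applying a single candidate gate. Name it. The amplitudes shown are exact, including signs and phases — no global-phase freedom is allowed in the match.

The applied gate was H(w4).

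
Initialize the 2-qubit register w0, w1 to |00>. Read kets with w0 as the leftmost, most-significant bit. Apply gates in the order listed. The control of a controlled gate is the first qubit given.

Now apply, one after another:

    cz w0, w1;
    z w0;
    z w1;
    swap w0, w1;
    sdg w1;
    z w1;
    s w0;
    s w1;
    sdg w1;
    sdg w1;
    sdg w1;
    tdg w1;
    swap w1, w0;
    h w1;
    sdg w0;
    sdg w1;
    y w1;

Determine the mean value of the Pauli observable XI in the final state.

The expectation value of XI is 0. Key observation: gates 8-9 undo each other exactly, leaving only the rest of the circuit to track.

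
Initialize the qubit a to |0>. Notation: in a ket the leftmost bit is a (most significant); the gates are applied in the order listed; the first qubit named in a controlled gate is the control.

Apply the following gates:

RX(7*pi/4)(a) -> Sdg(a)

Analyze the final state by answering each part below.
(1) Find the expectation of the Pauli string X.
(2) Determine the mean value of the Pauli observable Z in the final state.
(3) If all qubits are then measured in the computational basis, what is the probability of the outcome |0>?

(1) In the final state, X has expectation sqrt(2)/2.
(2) In the final state, Z has expectation sqrt(2)/2.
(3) Outcome |0> occurs with probability sqrt(2)/4 + 1/2.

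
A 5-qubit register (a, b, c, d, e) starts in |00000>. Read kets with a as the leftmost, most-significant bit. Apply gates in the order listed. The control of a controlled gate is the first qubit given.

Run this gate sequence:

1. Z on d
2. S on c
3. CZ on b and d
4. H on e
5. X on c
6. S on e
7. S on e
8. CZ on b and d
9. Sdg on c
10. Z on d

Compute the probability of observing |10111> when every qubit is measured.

The probability of measuring |10111> is 0.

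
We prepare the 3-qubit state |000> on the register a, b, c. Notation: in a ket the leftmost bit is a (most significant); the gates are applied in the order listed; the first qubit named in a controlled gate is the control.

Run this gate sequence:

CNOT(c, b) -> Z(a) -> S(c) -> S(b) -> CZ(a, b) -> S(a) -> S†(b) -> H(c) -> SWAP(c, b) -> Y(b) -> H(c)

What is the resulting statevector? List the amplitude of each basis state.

After the circuit, the state carries amplitude -I/2 on |000>, -I/2 on |001>, I/2 on |010>, I/2 on |011>, 0 on |100>, 0 on |101>, 0 on |110>, 0 on |111>.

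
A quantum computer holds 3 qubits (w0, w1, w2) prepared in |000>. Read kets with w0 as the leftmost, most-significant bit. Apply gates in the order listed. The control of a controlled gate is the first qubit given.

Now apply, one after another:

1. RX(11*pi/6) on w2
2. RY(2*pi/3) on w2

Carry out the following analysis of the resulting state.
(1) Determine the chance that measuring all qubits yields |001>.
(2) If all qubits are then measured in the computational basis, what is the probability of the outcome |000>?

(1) A full measurement returns |001> with probability sqrt(3)/8 + 1/2.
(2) Outcome |000> occurs with probability 1/2 - sqrt(3)/8.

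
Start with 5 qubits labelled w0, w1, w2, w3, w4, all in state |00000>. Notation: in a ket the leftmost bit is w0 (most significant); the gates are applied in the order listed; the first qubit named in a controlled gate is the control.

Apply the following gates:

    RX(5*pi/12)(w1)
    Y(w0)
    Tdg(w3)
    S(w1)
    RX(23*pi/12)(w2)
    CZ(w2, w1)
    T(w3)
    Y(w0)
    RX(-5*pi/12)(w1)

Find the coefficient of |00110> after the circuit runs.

|00110> carries amplitude 0 in the final state.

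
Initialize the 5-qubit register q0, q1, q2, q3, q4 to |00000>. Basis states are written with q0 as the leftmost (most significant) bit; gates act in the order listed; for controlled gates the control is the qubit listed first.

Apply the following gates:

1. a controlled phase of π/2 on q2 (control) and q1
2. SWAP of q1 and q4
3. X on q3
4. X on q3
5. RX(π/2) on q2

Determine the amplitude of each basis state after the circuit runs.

After the circuit, the state carries amplitude sqrt(2)/2 on |00000>, -sqrt(2)*I/2 on |00100>, and 0 on every other basis state.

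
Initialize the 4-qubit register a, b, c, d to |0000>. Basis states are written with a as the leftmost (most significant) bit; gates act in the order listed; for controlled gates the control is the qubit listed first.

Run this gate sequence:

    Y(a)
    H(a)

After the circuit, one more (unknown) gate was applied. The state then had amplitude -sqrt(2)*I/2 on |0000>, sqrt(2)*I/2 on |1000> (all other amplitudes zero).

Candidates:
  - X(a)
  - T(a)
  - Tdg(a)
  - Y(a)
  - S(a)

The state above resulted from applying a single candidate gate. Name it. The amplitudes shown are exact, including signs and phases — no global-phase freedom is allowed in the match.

It was X(a) that produced the state shown.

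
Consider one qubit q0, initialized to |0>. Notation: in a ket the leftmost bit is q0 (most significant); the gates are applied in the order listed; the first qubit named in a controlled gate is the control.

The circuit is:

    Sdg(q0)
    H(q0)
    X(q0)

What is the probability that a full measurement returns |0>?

The probability of measuring |0> is 1/2.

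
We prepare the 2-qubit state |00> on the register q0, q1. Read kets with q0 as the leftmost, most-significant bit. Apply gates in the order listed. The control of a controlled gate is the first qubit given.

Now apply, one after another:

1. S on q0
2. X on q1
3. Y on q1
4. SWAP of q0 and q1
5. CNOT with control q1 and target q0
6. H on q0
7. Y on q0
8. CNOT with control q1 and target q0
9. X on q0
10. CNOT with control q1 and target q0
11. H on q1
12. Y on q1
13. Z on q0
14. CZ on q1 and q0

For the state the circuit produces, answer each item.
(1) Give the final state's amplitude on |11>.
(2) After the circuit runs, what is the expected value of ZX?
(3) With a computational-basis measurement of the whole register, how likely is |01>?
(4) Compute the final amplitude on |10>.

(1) |11> carries amplitude -I/2 in the final state.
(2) The expectation value of ZX is -1.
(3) The probability of measuring |01> is 1/4.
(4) The amplitude on |10> is -I/2.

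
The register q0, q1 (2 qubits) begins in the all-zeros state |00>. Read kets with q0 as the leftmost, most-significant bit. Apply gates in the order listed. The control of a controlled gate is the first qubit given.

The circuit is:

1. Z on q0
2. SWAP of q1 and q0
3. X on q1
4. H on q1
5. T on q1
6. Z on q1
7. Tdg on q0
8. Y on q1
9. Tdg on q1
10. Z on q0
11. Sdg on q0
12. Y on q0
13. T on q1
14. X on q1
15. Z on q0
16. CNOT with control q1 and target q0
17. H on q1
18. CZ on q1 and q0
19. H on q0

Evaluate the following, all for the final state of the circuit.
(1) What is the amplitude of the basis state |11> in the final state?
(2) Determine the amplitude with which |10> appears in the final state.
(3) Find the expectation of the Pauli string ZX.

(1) The final state's coefficient on |11> equals sqrt(2)*(1 + exp(I*pi/4))/4.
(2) |10> carries amplitude sqrt(2)*(-1 - exp(I*pi/4))/4 in the final state.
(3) The observable ZX averages to sqrt(2)/2.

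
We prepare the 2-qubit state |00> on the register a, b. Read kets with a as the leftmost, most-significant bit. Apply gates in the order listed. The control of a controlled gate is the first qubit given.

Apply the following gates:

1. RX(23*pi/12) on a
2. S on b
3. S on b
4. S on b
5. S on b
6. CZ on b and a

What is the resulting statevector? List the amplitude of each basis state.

After the circuit, the state carries amplitude -sqrt(3*sqrt(2) + 6)/4 - sqrt(2 - sqrt(2))/4 on |00>, 0 on |01>, -I*sqrt(sqrt(2) + 2)/4 + I*sqrt(6 - 3*sqrt(2))/4 on |10>, 0 on |11>.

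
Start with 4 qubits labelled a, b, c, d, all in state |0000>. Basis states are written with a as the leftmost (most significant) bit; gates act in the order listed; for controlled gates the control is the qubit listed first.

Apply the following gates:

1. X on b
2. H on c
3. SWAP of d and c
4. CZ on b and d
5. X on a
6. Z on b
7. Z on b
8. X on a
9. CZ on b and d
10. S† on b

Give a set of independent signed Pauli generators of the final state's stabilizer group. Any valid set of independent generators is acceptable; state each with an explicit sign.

The final state is stabilized by the group generated by +IIIX, +ZIII, -IZII, +IIZI; other independent generating sets are equally valid.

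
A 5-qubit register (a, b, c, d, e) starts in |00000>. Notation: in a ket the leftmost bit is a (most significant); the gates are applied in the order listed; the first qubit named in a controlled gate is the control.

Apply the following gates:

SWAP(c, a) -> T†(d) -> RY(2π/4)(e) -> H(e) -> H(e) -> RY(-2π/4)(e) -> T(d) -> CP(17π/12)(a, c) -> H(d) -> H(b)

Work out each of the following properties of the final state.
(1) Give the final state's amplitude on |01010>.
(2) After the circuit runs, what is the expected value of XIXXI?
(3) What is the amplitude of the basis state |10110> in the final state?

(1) |01010> carries amplitude 1/2 in the final state. Key observation: the block from step 2 through step 7 cancels to the identity and can be dropped.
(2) The observable XIXXI averages to 0.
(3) The final state's coefficient on |10110> equals 0.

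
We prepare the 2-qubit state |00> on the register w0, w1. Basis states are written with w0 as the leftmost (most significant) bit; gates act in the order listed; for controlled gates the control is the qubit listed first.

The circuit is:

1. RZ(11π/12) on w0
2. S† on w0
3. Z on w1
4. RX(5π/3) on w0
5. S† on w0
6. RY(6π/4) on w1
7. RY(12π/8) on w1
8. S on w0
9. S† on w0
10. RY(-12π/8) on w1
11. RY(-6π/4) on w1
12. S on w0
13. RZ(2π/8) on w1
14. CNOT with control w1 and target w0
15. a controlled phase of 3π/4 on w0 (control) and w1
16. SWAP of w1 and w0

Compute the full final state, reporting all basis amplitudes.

The final amplitudes are sqrt(3)*exp(5*I*pi/12)/2 on |00>, exp(11*I*pi/12)/2 on |01>, 0 on |10>, 0 on |11>. Key observation: gates 5-12 undo each other exactly, leaving only the rest of the circuit to track.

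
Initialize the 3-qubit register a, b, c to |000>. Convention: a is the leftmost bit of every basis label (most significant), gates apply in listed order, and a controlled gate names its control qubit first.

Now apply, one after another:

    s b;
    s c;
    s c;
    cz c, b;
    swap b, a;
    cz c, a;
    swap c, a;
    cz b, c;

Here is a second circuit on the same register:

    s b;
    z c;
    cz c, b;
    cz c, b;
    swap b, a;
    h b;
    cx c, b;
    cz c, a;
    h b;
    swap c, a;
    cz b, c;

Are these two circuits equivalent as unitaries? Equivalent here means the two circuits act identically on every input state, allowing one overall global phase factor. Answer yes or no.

No, they are not equivalent — no single phase factor reconciles the two unitaries.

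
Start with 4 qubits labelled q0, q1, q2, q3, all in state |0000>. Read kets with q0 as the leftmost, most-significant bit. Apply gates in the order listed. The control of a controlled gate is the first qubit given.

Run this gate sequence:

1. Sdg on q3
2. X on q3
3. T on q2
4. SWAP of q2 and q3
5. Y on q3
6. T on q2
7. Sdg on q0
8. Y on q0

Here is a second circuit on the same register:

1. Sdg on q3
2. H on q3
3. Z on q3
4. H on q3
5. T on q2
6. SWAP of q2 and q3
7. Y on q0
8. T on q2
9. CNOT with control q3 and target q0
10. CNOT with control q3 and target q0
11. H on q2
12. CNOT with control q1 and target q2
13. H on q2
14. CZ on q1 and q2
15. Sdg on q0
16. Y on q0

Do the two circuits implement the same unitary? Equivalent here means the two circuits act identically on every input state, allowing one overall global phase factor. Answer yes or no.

No, they are not equivalent — no single phase factor reconciles the two unitaries.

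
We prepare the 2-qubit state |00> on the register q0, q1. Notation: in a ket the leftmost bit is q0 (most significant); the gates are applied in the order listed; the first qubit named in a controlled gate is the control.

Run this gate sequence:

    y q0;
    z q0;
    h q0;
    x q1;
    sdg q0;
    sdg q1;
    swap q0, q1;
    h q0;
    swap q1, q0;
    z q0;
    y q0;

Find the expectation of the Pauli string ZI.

In the final state, ZI has expectation 0.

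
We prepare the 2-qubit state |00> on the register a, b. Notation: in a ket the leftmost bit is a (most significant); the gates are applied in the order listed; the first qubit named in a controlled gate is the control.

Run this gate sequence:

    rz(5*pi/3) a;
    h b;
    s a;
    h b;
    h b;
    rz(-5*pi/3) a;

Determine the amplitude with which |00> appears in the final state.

The final state's coefficient on |00> equals sqrt(2)/2.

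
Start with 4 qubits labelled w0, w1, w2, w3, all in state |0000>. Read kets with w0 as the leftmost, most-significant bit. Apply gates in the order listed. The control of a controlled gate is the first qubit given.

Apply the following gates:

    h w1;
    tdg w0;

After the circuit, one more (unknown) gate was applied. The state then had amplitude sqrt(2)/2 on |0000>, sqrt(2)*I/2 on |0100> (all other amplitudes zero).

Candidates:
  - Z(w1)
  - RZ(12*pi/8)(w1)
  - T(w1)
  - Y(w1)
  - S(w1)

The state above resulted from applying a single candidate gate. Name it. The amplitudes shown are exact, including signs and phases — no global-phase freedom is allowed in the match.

The applied gate was S(w1).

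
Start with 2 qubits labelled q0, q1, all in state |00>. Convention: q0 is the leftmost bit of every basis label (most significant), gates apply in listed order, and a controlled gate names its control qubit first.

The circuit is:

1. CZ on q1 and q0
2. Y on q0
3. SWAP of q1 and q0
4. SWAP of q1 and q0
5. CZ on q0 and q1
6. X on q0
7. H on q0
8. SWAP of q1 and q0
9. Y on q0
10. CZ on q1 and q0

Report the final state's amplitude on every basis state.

The final amplitudes are 0 on |00>, 0 on |01>, -sqrt(2)/2 on |10>, sqrt(2)/2 on |11>.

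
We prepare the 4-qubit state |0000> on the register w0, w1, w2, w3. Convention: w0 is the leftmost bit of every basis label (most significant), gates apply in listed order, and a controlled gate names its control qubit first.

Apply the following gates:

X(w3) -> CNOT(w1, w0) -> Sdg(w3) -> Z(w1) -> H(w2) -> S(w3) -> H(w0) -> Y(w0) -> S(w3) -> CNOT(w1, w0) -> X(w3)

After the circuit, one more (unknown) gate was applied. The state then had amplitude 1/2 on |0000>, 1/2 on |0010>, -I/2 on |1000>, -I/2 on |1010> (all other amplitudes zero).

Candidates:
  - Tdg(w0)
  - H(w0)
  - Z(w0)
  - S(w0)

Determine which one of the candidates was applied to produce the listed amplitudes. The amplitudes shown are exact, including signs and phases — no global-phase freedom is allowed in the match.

The applied gate was S(w0).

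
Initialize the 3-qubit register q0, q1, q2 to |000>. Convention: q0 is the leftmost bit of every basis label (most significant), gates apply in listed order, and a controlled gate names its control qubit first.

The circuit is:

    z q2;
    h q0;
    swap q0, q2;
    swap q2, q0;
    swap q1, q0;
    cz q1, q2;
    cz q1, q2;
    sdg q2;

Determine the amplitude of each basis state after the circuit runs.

The final amplitudes are sqrt(2)/2 on |000>, sqrt(2)/2 on |010>, and 0 on every other basis state. Key observation: gates 6-7 undo each other exactly, leaving only the rest of the circuit to track.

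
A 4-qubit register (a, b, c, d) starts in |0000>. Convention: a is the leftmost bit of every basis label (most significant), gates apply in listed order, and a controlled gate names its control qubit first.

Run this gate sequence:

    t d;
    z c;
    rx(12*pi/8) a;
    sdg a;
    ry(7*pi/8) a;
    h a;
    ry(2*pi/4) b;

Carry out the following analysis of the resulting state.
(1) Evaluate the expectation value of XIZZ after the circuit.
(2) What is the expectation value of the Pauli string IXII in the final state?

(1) In the final state, XIZZ has expectation -sqrt(2 - sqrt(2))/2.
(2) The expectation value of IXII is 1.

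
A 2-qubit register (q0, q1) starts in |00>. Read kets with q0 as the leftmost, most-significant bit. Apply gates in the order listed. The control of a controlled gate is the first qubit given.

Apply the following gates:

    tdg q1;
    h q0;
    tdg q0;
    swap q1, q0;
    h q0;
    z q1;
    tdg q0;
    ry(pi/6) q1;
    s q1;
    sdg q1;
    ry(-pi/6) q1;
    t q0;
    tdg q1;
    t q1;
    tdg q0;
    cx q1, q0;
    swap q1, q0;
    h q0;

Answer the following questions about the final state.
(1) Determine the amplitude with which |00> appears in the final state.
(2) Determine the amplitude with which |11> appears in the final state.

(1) The final state's coefficient on |00> equals sqrt(2)*(1 + I)/4.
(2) The final state's coefficient on |11> equals -sqrt(2)*exp(3*I*pi/4)/2.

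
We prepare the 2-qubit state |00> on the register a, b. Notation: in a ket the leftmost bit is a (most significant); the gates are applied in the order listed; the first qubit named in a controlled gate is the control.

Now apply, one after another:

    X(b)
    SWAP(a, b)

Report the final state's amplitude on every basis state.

The resulting statevector has amplitude 1 on |10>, and 0 on every other basis state.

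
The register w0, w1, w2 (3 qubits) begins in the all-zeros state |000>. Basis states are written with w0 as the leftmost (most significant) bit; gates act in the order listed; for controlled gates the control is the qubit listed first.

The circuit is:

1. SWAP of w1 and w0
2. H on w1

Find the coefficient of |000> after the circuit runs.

|000> carries amplitude sqrt(2)/2 in the final state.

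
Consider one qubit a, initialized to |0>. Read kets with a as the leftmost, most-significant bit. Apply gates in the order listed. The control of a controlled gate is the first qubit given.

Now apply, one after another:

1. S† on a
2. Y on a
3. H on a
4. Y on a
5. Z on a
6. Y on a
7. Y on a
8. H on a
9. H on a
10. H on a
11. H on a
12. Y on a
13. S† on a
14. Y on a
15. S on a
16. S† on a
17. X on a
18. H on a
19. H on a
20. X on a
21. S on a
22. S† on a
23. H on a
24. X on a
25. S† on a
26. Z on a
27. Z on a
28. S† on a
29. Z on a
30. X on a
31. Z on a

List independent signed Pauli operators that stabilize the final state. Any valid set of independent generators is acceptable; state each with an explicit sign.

The final state is stabilized by the group generated by -Y; other independent generating sets are equally valid. Key observation: the block from step 16 through step 21 cancels to the identity and can be dropped.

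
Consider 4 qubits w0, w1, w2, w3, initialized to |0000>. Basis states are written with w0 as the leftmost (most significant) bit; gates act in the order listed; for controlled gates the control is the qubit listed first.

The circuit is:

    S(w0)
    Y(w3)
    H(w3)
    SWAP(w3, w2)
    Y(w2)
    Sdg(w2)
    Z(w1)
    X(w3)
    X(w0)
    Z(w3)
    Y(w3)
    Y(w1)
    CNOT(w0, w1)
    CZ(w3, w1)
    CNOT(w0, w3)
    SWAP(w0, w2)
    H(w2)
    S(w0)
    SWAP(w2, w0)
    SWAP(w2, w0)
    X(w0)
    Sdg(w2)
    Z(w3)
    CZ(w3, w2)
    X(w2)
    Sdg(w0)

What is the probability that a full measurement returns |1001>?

The probability of measuring |1001> is 1/4.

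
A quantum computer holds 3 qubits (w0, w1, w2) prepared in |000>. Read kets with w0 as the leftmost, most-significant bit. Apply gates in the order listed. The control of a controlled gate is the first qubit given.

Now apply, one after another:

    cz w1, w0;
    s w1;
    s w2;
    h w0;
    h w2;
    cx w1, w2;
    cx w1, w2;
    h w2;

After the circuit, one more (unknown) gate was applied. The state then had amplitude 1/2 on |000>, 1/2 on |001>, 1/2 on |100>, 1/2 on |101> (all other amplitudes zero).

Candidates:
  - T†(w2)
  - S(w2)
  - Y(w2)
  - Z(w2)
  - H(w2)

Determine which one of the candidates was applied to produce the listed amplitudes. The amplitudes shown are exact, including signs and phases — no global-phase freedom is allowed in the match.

The unique candidate consistent with the amplitudes is H(w2). Key observation: the block from step 5 through step 8 cancels to the identity and can be dropped.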